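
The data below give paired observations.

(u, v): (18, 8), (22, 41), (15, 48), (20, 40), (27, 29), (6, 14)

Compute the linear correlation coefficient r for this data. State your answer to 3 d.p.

n = 6, Σu = 108, Σv = 180, Σu² = 2198, Σv² = 6686, Σuv = 3433
nΣuv − ΣuΣv = 20598 − 19440 = 1158
nΣu² − (Σu)² = 13188 − 11664 = 1524; nΣv² − (Σv)² = 40116 − 32400 = 7716
r = 1158 / √(1524 × 7716) = 1158 / 3429.1667 ≈ 0.338

0.338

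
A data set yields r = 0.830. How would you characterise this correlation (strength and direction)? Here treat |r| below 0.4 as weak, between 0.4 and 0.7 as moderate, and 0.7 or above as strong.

strong positive

r = 0.830 > 0 so the relationship is positive.
|r| = 0.830, which falls in the strong range.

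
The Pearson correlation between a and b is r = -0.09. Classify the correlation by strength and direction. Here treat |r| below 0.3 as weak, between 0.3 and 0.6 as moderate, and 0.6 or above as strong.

weak negative

r = -0.09 < 0 so the relationship is negative.
|r| = 0.09, which falls in the weak range.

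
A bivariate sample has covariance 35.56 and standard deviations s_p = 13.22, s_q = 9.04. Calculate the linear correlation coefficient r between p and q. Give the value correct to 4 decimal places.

0.2976

r = Cov(p,q) / (s_p · s_q) = 35.56 / (13.22 × 9.04)
  = 35.56 / 119.5088 ≈ 0.2976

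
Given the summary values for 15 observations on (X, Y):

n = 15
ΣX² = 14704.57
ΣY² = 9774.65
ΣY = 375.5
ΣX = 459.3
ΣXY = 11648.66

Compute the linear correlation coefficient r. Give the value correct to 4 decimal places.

0.3079

r = (nΣXY − ΣXΣY) / √[(nΣX² − (ΣX)²)(nΣY² − (ΣY)²)]
Numerator: 15×11648.66 − 459.3×375.5 = 2262.75
Denominator: √[(220568.55 − 210956.49)(146619.75 − 141000.25)] = √[9612.06 × 5619.5] = 7349.4878
r = 2262.75 / 7349.4878 ≈ 0.3079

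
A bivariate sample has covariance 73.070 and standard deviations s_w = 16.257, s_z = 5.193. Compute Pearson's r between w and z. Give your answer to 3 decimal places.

0.866

r = Cov(w,z) / (s_w · s_z) = 73.070 / (16.257 × 5.193)
  = 73.070 / 84.4226 ≈ 0.866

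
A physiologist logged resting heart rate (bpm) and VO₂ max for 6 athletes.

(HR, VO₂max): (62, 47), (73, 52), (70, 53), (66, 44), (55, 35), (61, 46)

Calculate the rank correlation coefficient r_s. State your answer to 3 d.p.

Rank HR: 3, 6, 5, 4, 1, 2
Rank VO₂max: 4, 5, 6, 2, 1, 3
d = rank(HR) − rank(VO₂max): -1, 1, -1, 2, 0, -1; Σd² = 8
ρ = 1 − 6Σd² / [n(n²−1)] = 1 − 6×8 / (6×35) = 1 − 48/210 ≈ 0.771

0.771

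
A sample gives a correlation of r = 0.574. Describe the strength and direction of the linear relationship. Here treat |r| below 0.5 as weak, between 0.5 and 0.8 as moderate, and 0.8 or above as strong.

moderate positive

r = 0.574 > 0 so the relationship is positive.
|r| = 0.574, which falls in the moderate range.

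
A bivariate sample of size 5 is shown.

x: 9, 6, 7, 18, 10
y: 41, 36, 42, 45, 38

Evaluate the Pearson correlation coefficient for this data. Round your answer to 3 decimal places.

n = 5, Σx = 50, Σy = 202, Σx² = 590, Σy² = 8210, Σxy = 2069
nΣxy − ΣxΣy = 10345 − 10100 = 245
nΣx² − (Σx)² = 2950 − 2500 = 450; nΣy² − (Σy)² = 41050 − 40804 = 246
r = 245 / √(450 × 246) = 245 / 332.7161 ≈ 0.736

0.736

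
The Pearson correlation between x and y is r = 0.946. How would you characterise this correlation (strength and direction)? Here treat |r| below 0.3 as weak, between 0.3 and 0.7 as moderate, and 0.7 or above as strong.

strong positive

r = 0.946 > 0 so the relationship is positive.
|r| = 0.946, which falls in the strong range.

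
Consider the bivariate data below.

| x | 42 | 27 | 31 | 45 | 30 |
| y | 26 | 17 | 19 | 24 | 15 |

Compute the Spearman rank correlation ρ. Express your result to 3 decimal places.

0.800

Rank x: 4, 1, 3, 5, 2
Rank y: 5, 2, 3, 4, 1
d = rank(x) − rank(y): -1, -1, 0, 1, 1; Σd² = 4
ρ = 1 − 6Σd² / [n(n²−1)] = 1 − 6×4 / (5×24) = 1 − 24/120 ≈ 0.800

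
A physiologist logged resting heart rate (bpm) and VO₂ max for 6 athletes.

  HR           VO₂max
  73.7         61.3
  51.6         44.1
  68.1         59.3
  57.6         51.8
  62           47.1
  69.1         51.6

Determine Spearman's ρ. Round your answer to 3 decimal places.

0.714

Rank HR: 6, 1, 4, 2, 3, 5
Rank VO₂max: 6, 1, 5, 4, 2, 3
d = rank(HR) − rank(VO₂max): 0, 0, -1, -2, 1, 2; Σd² = 10
ρ = 1 − 6Σd² / [n(n²−1)] = 1 − 6×10 / (6×35) = 1 − 60/210 ≈ 0.714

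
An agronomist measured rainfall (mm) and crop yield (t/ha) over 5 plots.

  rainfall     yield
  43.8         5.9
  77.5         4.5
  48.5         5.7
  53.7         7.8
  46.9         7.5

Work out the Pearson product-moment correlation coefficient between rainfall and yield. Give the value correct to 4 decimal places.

n = 5, Σx = 270.4, Σy = 31.4, Σx² = 15360.24, Σy² = 204.64, Σxy = 1654.23
nΣxy − ΣxΣy = 8271.15 − 8490.56 = -219.41
nΣx² − (Σx)² = 76801.2 − 73116.16 = 3685.04; nΣy² − (Σy)² = 1023.2 − 985.96 = 37.24
r = -219.41 / √(3685.04 × 37.24) = -219.41 / 370.4469 ≈ -0.5923

-0.5923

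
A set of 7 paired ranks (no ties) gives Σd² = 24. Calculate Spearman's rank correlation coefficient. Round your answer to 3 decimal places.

0.571

ρ = 1 − 6Σd² / [n(n²−1)] = 1 − 6×24 / (7×48)
  = 1 − 144/336 = 1 − 0.4286 ≈ 0.571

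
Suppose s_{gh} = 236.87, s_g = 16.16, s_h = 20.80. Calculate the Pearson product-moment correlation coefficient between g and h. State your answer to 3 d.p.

0.705

r = Cov(g,h) / (s_g · s_h) = 236.87 / (16.16 × 20.80)
  = 236.87 / 336.1280 ≈ 0.705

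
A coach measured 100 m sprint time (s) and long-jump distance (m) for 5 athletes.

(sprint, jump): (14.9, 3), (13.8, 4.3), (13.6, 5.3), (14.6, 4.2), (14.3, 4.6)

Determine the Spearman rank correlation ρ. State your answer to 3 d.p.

Rank sprint: 5, 2, 1, 4, 3
Rank jump: 1, 3, 5, 2, 4
d = rank(sprint) − rank(jump): 4, -1, -4, 2, -1; Σd² = 38
ρ = 1 − 6Σd² / [n(n²−1)] = 1 − 6×38 / (5×24) = 1 − 228/120 ≈ -0.900

-0.900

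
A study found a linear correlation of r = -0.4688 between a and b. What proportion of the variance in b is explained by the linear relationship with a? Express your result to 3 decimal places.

0.220

r² = (-0.4688)² = 0.220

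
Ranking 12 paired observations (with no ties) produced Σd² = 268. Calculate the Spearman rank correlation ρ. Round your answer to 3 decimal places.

ρ = 1 − 6Σd² / [n(n²−1)] = 1 − 6×268 / (12×143)
  = 1 − 1608/1716 = 1 − 0.9371 ≈ 0.063

0.063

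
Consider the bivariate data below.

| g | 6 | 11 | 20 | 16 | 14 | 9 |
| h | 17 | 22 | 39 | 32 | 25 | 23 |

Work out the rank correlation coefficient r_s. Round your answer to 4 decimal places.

0.9429

Rank g: 1, 3, 6, 5, 4, 2
Rank h: 1, 2, 6, 5, 4, 3
d = rank(g) − rank(h): 0, 1, 0, 0, 0, -1; Σd² = 2
ρ = 1 − 6Σd² / [n(n²−1)] = 1 − 6×2 / (6×35) = 1 − 12/210 ≈ 0.9429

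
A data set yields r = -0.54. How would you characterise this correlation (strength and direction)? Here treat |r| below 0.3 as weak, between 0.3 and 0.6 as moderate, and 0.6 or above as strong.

moderate negative

r = -0.54 < 0 so the relationship is negative.
|r| = 0.54, which falls in the moderate range.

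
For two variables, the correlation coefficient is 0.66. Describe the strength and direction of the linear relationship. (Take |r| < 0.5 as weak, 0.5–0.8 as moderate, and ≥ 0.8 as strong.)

r = 0.66 > 0 so the relationship is positive.
|r| = 0.66, which falls in the moderate range.

moderate positive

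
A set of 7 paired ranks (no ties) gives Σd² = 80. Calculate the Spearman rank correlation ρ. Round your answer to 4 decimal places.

-0.4286

ρ = 1 − 6Σd² / [n(n²−1)] = 1 − 6×80 / (7×48)
  = 1 − 480/336 = 1 − 1.42857 ≈ -0.4286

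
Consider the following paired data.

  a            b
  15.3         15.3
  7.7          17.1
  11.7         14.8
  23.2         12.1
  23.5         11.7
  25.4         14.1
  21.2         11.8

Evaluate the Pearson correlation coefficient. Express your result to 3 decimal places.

-0.824

n = 7, Σa = 128, Σb = 96.9, Σa² = 2615.36, Σb² = 1366.89, Σab = 1702.89
nΣab − ΣaΣb = 11920.23 − 12403.2 = -482.97
nΣa² − (Σa)² = 18307.52 − 16384 = 1923.52; nΣb² − (Σb)² = 9568.23 − 9389.61 = 178.62
r = -482.97 / √(1923.52 × 178.62) = -482.97 / 586.1562 ≈ -0.824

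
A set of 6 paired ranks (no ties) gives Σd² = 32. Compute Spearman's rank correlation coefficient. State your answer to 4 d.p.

0.0857

ρ = 1 − 6Σd² / [n(n²−1)] = 1 − 6×32 / (6×35)
  = 1 − 192/210 = 1 − 0.91429 ≈ 0.0857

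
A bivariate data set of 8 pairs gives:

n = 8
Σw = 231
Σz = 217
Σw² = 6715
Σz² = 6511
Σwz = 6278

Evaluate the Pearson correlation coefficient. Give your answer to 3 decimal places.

r = (nΣwz − ΣwΣz) / √[(nΣw² − (Σw)²)(nΣz² − (Σz)²)]
Numerator: 8×6278 − 231×217 = 97
Denominator: √[(53720 − 53361)(52088 − 47089)] = √[359 × 4999] = 1339.6421
r = 97 / 1339.6421 ≈ 0.072

0.072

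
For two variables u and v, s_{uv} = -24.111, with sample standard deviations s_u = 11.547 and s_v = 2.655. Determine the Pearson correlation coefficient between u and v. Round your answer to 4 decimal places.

r = Cov(u,v) / (s_u · s_v) = -24.111 / (11.547 × 2.655)
  = -24.111 / 30.6573 ≈ -0.7865

-0.7865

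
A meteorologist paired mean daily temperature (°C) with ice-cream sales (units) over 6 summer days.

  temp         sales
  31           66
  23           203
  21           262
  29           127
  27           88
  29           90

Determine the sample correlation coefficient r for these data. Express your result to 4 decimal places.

n = 6, Σx = 160, Σy = 836, Σx² = 4342, Σy² = 146182, Σxy = 20886
nΣxy − ΣxΣy = 125316 − 133760 = -8444
nΣx² − (Σx)² = 26052 − 25600 = 452; nΣy² − (Σy)² = 877092 − 698896 = 178196
r = -8444 / √(452 × 178196) = -8444 / 8974.6639 ≈ -0.9409

-0.9409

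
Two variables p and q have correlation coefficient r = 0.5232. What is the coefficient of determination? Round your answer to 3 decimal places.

0.274

r² = (0.5232)² = 0.274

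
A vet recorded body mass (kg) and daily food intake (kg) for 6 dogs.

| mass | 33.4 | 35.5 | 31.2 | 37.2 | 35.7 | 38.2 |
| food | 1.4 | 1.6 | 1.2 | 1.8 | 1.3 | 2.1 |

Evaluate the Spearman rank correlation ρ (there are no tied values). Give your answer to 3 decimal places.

Rank mass: 2, 3, 1, 5, 4, 6
Rank food: 3, 4, 1, 5, 2, 6
d = rank(mass) − rank(food): -1, -1, 0, 0, 2, 0; Σd² = 6
ρ = 1 − 6Σd² / [n(n²−1)] = 1 − 6×6 / (6×35) = 1 − 36/210 ≈ 0.829

0.829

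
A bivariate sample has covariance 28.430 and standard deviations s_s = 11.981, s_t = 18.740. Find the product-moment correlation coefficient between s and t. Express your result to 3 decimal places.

r = Cov(s,t) / (s_s · s_t) = 28.430 / (11.981 × 18.740)
  = 28.430 / 224.5239 ≈ 0.127

0.127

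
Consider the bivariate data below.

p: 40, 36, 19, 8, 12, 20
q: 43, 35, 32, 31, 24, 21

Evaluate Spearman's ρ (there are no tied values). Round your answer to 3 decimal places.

Rank p: 6, 5, 3, 1, 2, 4
Rank q: 6, 5, 4, 3, 2, 1
d = rank(p) − rank(q): 0, 0, -1, -2, 0, 3; Σd² = 14
ρ = 1 − 6Σd² / [n(n²−1)] = 1 − 6×14 / (6×35) = 1 − 84/210 ≈ 0.600

0.600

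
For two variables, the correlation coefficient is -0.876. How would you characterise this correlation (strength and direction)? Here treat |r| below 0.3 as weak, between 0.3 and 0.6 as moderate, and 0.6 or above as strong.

strong negative

r = -0.876 < 0 so the relationship is negative.
|r| = 0.876, which falls in the strong range.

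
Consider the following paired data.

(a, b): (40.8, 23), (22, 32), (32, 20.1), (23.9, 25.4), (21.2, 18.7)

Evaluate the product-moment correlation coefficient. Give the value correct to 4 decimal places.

n = 5, Σa = 139.9, Σb = 119.2, Σa² = 4193.29, Σb² = 2951.86, Σab = 3289.1
nΣab − ΣaΣb = 16445.5 − 16676.08 = -230.58
nΣa² − (Σa)² = 20966.45 − 19572.01 = 1394.44; nΣb² − (Σb)² = 14759.3 − 14208.64 = 550.66
r = -230.58 / √(1394.44 × 550.66) = -230.58 / 876.2775 ≈ -0.2631

-0.2631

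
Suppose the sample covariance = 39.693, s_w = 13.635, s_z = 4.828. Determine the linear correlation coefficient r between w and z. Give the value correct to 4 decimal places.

0.6030

r = Cov(w,z) / (s_w · s_z) = 39.693 / (13.635 × 4.828)
  = 39.693 / 65.8298 ≈ 0.6030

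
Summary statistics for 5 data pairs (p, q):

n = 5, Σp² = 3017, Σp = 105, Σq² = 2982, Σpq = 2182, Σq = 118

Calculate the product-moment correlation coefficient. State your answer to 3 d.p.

r = (nΣpq − ΣpΣq) / √[(nΣp² − (Σp)²)(nΣq² − (Σq)²)]
Numerator: 5×2182 − 105×118 = -1480
Denominator: √[(15085 − 11025)(14910 − 13924)] = √[4060 × 986] = 2000.7898
r = -1480 / 2000.7898 ≈ -0.740

-0.740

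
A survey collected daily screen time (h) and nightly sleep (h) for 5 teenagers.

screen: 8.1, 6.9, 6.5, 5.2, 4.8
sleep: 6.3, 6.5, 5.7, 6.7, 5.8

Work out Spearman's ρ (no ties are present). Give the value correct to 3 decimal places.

0.100

Rank screen: 5, 4, 3, 2, 1
Rank sleep: 3, 4, 1, 5, 2
d = rank(screen) − rank(sleep): 2, 0, 2, -3, -1; Σd² = 18
ρ = 1 − 6Σd² / [n(n²−1)] = 1 − 6×18 / (5×24) = 1 − 108/120 ≈ 0.100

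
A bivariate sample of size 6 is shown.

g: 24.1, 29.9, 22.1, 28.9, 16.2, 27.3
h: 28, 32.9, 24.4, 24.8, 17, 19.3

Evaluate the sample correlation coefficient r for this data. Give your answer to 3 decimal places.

0.633

n = 6, Σg = 148.5, Σh = 146.4, Σg² = 3806.17, Σh² = 3738.3, Σgh = 3716.76
nΣgh − ΣgΣh = 22300.56 − 21740.4 = 560.16
nΣg² − (Σg)² = 22837.02 − 22052.25 = 784.77; nΣh² − (Σh)² = 22429.8 − 21432.96 = 996.84
r = 560.16 / √(784.77 × 996.84) = 560.16 / 884.4717 ≈ 0.633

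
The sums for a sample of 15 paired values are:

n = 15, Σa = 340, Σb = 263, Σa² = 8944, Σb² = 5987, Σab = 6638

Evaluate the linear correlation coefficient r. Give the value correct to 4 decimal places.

0.5186

r = (nΣab − ΣaΣb) / √[(nΣa² − (Σa)²)(nΣb² − (Σb)²)]
Numerator: 15×6638 − 340×263 = 10150
Denominator: √[(134160 − 115600)(89805 − 69169)] = √[18560 × 20636] = 19570.4921
r = 10150 / 19570.4921 ≈ 0.5186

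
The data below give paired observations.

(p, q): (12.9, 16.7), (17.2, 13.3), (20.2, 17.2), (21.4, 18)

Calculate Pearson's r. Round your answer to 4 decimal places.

0.3452

n = 4, Σp = 71.7, Σq = 65.2, Σp² = 1328.25, Σq² = 1075.62, Σpq = 1176.83
nΣpq − ΣpΣq = 4707.32 − 4674.84 = 32.48
nΣp² − (Σp)² = 5313 − 5140.89 = 172.11; nΣq² − (Σq)² = 4302.48 − 4251.04 = 51.44
r = 32.48 / √(172.11 × 51.44) = 32.48 / 94.0922 ≈ 0.3452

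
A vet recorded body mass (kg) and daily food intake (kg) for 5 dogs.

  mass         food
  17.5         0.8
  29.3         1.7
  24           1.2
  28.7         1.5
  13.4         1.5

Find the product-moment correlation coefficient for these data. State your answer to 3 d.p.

0.457

n = 5, Σx = 112.9, Σy = 6.7, Σx² = 2743.99, Σy² = 9.47, Σxy = 155.76
nΣxy − ΣxΣy = 778.8 − 756.43 = 22.37
nΣx² − (Σx)² = 13719.95 − 12746.41 = 973.54; nΣy² − (Σy)² = 47.35 − 44.89 = 2.46
r = 22.37 / √(973.54 × 2.46) = 22.37 / 48.9378 ≈ 0.457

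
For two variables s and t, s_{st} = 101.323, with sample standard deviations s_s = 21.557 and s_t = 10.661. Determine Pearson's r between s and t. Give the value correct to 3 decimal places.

r = Cov(s,t) / (s_s · s_t) = 101.323 / (21.557 × 10.661)
  = 101.323 / 229.8192 ≈ 0.441

0.441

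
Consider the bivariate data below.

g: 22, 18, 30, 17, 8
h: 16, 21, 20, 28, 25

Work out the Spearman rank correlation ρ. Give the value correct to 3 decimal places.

Rank g: 4, 3, 5, 2, 1
Rank h: 1, 3, 2, 5, 4
d = rank(g) − rank(h): 3, 0, 3, -3, -3; Σd² = 36
ρ = 1 − 6Σd² / [n(n²−1)] = 1 − 6×36 / (5×24) = 1 − 216/120 ≈ -0.800

-0.800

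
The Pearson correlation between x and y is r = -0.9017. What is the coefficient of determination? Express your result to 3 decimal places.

0.813

r² = (-0.9017)² = 0.813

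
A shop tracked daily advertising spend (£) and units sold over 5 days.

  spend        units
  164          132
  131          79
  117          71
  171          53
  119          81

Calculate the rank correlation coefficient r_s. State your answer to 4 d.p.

-0.1000

Rank spend: 4, 3, 1, 5, 2
Rank units: 5, 3, 2, 1, 4
d = rank(spend) − rank(units): -1, 0, -1, 4, -2; Σd² = 22
ρ = 1 − 6Σd² / [n(n²−1)] = 1 − 6×22 / (5×24) = 1 − 132/120 ≈ -0.1000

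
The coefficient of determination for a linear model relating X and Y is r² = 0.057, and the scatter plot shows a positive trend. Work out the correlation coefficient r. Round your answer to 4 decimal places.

0.2387

|r| = √0.057 = 0.2387
The association is positive, so r = 0.2387.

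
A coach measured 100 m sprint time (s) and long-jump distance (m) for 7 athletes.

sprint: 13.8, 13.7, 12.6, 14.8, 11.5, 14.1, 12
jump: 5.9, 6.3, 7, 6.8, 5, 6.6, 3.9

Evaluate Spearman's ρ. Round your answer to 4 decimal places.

0.5714

Rank sprint: 5, 4, 3, 7, 1, 6, 2
Rank jump: 3, 4, 7, 6, 2, 5, 1
d = rank(sprint) − rank(jump): 2, 0, -4, 1, -1, 1, 1; Σd² = 24
ρ = 1 − 6Σd² / [n(n²−1)] = 1 − 6×24 / (7×48) = 1 − 144/336 ≈ 0.5714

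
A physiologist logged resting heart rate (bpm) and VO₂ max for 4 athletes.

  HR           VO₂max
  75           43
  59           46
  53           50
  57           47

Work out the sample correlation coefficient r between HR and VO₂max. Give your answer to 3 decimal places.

n = 4, Σx = 244, Σy = 186, Σx² = 15164, Σy² = 8674, Σxy = 11268
nΣxy − ΣxΣy = 45072 − 45384 = -312
nΣx² − (Σx)² = 60656 − 59536 = 1120; nΣy² − (Σy)² = 34696 − 34596 = 100
r = -312 / √(1120 × 100) = -312 / 334.6640 ≈ -0.932

-0.932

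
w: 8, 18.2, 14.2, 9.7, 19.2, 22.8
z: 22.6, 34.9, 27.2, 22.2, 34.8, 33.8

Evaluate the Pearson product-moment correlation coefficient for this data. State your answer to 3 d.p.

0.936

n = 6, Σw = 92.1, Σz = 175.5, Σw² = 1579.45, Σz² = 5314.93, Σwz = 2856.36
nΣwz − ΣwΣz = 17138.16 − 16163.55 = 974.61
nΣw² − (Σw)² = 9476.7 − 8482.41 = 994.29; nΣz² − (Σz)² = 31889.58 − 30800.25 = 1089.33
r = 974.61 / √(994.29 × 1089.33) = 974.61 / 1040.7257 ≈ 0.936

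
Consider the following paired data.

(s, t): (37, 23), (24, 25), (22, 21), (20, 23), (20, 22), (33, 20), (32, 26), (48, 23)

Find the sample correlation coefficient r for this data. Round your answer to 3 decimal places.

n = 8, Σs = 236, Σt = 183, Σs² = 7646, Σt² = 4213, Σst = 5409
nΣst − ΣsΣt = 43272 − 43188 = 84
nΣs² − (Σs)² = 61168 − 55696 = 5472; nΣt² − (Σt)² = 33704 − 33489 = 215
r = 84 / √(5472 × 215) = 84 / 1084.6566 ≈ 0.077

0.077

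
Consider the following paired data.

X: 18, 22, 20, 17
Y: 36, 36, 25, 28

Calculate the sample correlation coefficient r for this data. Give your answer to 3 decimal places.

n = 4, ΣX = 77, ΣY = 125, ΣX² = 1497, ΣY² = 4001, ΣXY = 2416
nΣXY − ΣXΣY = 9664 − 9625 = 39
nΣX² − (ΣX)² = 5988 − 5929 = 59; nΣY² − (ΣY)² = 16004 − 15625 = 379
r = 39 / √(59 × 379) = 39 / 149.5359 ≈ 0.261

0.261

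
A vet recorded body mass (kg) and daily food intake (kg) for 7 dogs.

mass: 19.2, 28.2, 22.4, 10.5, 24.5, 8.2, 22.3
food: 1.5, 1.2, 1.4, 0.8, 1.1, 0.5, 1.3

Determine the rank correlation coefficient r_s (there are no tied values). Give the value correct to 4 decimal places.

0.3571

Rank mass: 3, 7, 5, 2, 6, 1, 4
Rank food: 7, 4, 6, 2, 3, 1, 5
d = rank(mass) − rank(food): -4, 3, -1, 0, 3, 0, -1; Σd² = 36
ρ = 1 − 6Σd² / [n(n²−1)] = 1 − 6×36 / (7×48) = 1 − 216/336 ≈ 0.3571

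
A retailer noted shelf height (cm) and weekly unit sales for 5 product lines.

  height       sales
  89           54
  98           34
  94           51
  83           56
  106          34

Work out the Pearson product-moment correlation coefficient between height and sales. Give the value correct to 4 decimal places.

-0.8954

n = 5, Σx = 470, Σy = 229, Σx² = 44486, Σy² = 10965, Σxy = 21184
nΣxy − ΣxΣy = 105920 − 107630 = -1710
nΣx² − (Σx)² = 222430 − 220900 = 1530; nΣy² − (Σy)² = 54825 − 52441 = 2384
r = -1710 / √(1530 × 2384) = -1710 / 1909.8482 ≈ -0.8954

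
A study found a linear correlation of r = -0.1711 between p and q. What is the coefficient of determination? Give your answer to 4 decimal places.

0.0293

r² = (-0.1711)² = 0.0293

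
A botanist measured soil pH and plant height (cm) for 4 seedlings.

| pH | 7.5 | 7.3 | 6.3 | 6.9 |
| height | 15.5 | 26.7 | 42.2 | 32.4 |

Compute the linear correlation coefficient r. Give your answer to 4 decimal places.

n = 4, Σx = 28, Σy = 116.8, Σx² = 196.84, Σy² = 3783.74, Σxy = 800.58
nΣxy − ΣxΣy = 3202.32 − 3270.4 = -68.08
nΣx² − (Σx)² = 787.36 − 784 = 3.36; nΣy² − (Σy)² = 15134.96 − 13642.24 = 1492.72
r = -68.08 / √(3.36 × 1492.72) = -68.08 / 70.8205 ≈ -0.9613

-0.9613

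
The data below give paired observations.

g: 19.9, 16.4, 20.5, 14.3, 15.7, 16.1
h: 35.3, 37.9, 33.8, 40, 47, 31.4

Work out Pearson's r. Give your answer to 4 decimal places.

n = 6, Σg = 102.9, Σh = 225.4, Σg² = 1795.41, Σh² = 8619.9, Σgh = 3832.37
nΣgh − ΣgΣh = 22994.22 − 23193.66 = -199.44
nΣg² − (Σg)² = 10772.46 − 10588.41 = 184.05; nΣh² − (Σh)² = 51719.4 − 50805.16 = 914.24
r = -199.44 / √(184.05 × 914.24) = -199.44 / 410.2022 ≈ -0.4862

-0.4862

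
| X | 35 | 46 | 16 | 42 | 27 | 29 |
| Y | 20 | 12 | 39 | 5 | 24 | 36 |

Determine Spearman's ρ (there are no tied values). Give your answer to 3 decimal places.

Rank X: 4, 6, 1, 5, 2, 3
Rank Y: 3, 2, 6, 1, 4, 5
d = rank(X) − rank(Y): 1, 4, -5, 4, -2, -2; Σd² = 66
ρ = 1 − 6Σd² / [n(n²−1)] = 1 − 6×66 / (6×35) = 1 − 396/210 ≈ -0.886

-0.886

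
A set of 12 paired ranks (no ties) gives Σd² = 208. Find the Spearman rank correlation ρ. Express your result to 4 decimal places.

0.2727

ρ = 1 − 6Σd² / [n(n²−1)] = 1 − 6×208 / (12×143)
  = 1 − 1248/1716 = 1 − 0.72727 ≈ 0.2727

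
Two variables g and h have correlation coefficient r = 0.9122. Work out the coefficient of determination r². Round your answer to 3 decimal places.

r² = (0.9122)² = 0.832

0.832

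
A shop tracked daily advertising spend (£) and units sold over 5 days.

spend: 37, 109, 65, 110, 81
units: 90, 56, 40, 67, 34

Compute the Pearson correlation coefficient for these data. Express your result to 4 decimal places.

-0.3313

n = 5, Σx = 402, Σy = 287, Σx² = 36136, Σy² = 18481, Σxy = 22158
nΣxy − ΣxΣy = 110790 − 115374 = -4584
nΣx² − (Σx)² = 180680 − 161604 = 19076; nΣy² − (Σy)² = 92405 − 82369 = 10036
r = -4584 / √(19076 × 10036) = -4584 / 13836.4279 ≈ -0.3313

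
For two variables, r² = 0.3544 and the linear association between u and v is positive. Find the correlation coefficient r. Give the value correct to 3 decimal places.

|r| = √0.3544 = 0.595
The association is positive, so r = 0.595.

0.595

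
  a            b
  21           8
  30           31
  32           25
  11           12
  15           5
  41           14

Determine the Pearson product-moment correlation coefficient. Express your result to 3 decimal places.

n = 6, Σa = 150, Σb = 95, Σa² = 4392, Σb² = 2015, Σab = 2679
nΣab − ΣaΣb = 16074 − 14250 = 1824
nΣa² − (Σa)² = 26352 − 22500 = 3852; nΣb² − (Σb)² = 12090 − 9025 = 3065
r = 1824 / √(3852 × 3065) = 1824 / 3436.0413 ≈ 0.531

0.531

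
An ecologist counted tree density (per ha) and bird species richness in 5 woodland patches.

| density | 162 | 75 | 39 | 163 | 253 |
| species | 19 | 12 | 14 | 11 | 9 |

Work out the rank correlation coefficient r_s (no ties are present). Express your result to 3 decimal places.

-0.700

Rank density: 3, 2, 1, 4, 5
Rank species: 5, 3, 4, 2, 1
d = rank(density) − rank(species): -2, -1, -3, 2, 4; Σd² = 34
ρ = 1 − 6Σd² / [n(n²−1)] = 1 − 6×34 / (5×24) = 1 − 204/120 ≈ -0.700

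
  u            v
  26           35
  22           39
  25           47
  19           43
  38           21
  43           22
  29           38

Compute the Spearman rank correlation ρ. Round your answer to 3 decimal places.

-0.821

Rank u: 4, 2, 3, 1, 6, 7, 5
Rank v: 3, 5, 7, 6, 1, 2, 4
d = rank(u) − rank(v): 1, -3, -4, -5, 5, 5, 1; Σd² = 102
ρ = 1 − 6Σd² / [n(n²−1)] = 1 − 6×102 / (7×48) = 1 − 612/336 ≈ -0.821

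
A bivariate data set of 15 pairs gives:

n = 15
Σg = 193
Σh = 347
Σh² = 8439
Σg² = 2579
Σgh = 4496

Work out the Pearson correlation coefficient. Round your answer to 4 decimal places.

0.1575

r = (nΣgh − ΣgΣh) / √[(nΣg² − (Σg)²)(nΣh² − (Σh)²)]
Numerator: 15×4496 − 193×347 = 469
Denominator: √[(38685 − 37249)(126585 − 120409)] = √[1436 × 6176] = 2978.0423
r = 469 / 2978.0423 ≈ 0.1575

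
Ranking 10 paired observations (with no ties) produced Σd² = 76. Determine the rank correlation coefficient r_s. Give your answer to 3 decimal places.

ρ = 1 − 6Σd² / [n(n²−1)] = 1 − 6×76 / (10×99)
  = 1 − 456/990 = 1 − 0.4606 ≈ 0.539

0.539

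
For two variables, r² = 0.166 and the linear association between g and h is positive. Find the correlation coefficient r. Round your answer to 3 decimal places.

0.407

|r| = √0.166 = 0.407
The association is positive, so r = 0.407.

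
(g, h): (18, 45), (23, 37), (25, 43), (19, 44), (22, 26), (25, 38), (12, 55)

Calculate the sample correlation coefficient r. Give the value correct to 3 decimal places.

n = 7, Σg = 144, Σh = 288, Σg² = 3092, Σh² = 12324, Σgh = 5754
nΣgh − ΣgΣh = 40278 − 41472 = -1194
nΣg² − (Σg)² = 21644 − 20736 = 908; nΣh² − (Σh)² = 86268 − 82944 = 3324
r = -1194 / √(908 × 3324) = -1194 / 1737.2944 ≈ -0.687

-0.687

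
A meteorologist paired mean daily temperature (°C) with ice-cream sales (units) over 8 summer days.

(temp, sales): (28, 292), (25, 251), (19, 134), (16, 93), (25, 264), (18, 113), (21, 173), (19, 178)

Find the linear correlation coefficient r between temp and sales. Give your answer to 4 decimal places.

n = 8, Σx = 171, Σy = 1498, Σx² = 3777, Σy² = 318948, Σxy = 34134
nΣxy − ΣxΣy = 273072 − 256158 = 16914
nΣx² − (Σx)² = 30216 − 29241 = 975; nΣy² − (Σy)² = 2551584 − 2244004 = 307580
r = 16914 / √(975 × 307580) = 16914 / 17317.3468 ≈ 0.9767

0.9767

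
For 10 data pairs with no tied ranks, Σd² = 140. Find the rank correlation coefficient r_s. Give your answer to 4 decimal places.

ρ = 1 − 6Σd² / [n(n²−1)] = 1 − 6×140 / (10×99)
  = 1 − 840/990 = 1 − 0.84848 ≈ 0.1515

0.1515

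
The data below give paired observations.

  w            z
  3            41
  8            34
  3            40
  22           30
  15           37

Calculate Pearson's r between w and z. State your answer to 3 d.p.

-0.852

n = 5, Σw = 51, Σz = 182, Σw² = 791, Σz² = 6706, Σwz = 1730
nΣwz − ΣwΣz = 8650 − 9282 = -632
nΣw² − (Σw)² = 3955 − 2601 = 1354; nΣz² − (Σz)² = 33530 − 33124 = 406
r = -632 / √(1354 × 406) = -632 / 741.4337 ≈ -0.852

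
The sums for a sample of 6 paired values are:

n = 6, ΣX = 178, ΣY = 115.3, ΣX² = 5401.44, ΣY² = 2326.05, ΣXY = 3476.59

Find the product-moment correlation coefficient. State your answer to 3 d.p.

r = (nΣXY − ΣXΣY) / √[(nΣX² − (ΣX)²)(nΣY² − (ΣY)²)]
Numerator: 6×3476.59 − 178×115.3 = 336.14
Denominator: √[(32408.64 − 31684)(13956.3 − 13294.09)] = √[724.64 × 662.21] = 692.7221
r = 336.14 / 692.7221 ≈ 0.485

0.485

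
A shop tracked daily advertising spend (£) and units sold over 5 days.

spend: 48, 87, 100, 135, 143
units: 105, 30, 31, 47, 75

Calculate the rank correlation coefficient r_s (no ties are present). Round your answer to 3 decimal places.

0.000

Rank spend: 1, 2, 3, 4, 5
Rank units: 5, 1, 2, 3, 4
d = rank(spend) − rank(units): -4, 1, 1, 1, 1; Σd² = 20
ρ = 1 − 6Σd² / [n(n²−1)] = 1 − 6×20 / (5×24) = 1 − 120/120 ≈ 0.000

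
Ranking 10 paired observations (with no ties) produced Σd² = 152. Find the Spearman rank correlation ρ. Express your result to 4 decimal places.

0.0788

ρ = 1 − 6Σd² / [n(n²−1)] = 1 − 6×152 / (10×99)
  = 1 − 912/990 = 1 − 0.92121 ≈ 0.0788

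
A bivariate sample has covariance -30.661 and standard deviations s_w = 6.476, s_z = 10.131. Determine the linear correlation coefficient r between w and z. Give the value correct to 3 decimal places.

r = Cov(w,z) / (s_w · s_z) = -30.661 / (6.476 × 10.131)
  = -30.661 / 65.6084 ≈ -0.467

-0.467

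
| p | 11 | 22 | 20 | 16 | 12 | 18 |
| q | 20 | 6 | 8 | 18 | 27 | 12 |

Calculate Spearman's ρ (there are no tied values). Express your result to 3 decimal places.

-0.943

Rank p: 1, 6, 5, 3, 2, 4
Rank q: 5, 1, 2, 4, 6, 3
d = rank(p) − rank(q): -4, 5, 3, -1, -4, 1; Σd² = 68
ρ = 1 − 6Σd² / [n(n²−1)] = 1 − 6×68 / (6×35) = 1 − 408/210 ≈ -0.943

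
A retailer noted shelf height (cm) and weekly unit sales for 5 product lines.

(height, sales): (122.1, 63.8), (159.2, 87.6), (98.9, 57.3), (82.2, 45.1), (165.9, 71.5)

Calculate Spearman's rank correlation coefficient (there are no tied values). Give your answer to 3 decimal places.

Rank height: 3, 4, 2, 1, 5
Rank sales: 3, 5, 2, 1, 4
d = rank(height) − rank(sales): 0, -1, 0, 0, 1; Σd² = 2
ρ = 1 − 6Σd² / [n(n²−1)] = 1 − 6×2 / (5×24) = 1 − 12/120 ≈ 0.900

0.900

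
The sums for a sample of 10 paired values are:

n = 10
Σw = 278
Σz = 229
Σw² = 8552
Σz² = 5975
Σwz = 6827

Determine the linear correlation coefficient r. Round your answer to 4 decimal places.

0.5939

r = (nΣwz − ΣwΣz) / √[(nΣw² − (Σw)²)(nΣz² − (Σz)²)]
Numerator: 10×6827 − 278×229 = 4608
Denominator: √[(85520 − 77284)(59750 − 52441)] = √[8236 × 7309] = 7758.6677
r = 4608 / 7758.6677 ≈ 0.5939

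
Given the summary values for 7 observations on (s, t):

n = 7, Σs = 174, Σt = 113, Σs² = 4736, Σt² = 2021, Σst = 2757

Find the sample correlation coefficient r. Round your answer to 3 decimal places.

r = (nΣst − ΣsΣt) / √[(nΣs² − (Σs)²)(nΣt² − (Σt)²)]
Numerator: 7×2757 − 174×113 = -363
Denominator: √[(33152 − 30276)(14147 − 12769)] = √[2876 × 1378] = 1990.7607
r = -363 / 1990.7607 ≈ -0.182

-0.182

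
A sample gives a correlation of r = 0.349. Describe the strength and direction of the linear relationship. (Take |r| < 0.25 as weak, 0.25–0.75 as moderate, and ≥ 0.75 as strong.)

moderate positive

r = 0.349 > 0 so the relationship is positive.
|r| = 0.349, which falls in the moderate range.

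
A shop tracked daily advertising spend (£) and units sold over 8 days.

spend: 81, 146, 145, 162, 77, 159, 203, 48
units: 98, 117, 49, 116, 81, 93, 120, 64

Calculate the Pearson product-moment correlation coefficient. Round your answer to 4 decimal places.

0.5365

n = 8, Σx = 1021, Σy = 738, Σx² = 149869, Σy² = 72856, Σxy = 99373
nΣxy − ΣxΣy = 794984 − 753498 = 41486
nΣx² − (Σx)² = 1198952 − 1042441 = 156511; nΣy² − (Σy)² = 582848 − 544644 = 38204
r = 41486 / √(156511 × 38204) = 41486 / 77326.2326 ≈ 0.5365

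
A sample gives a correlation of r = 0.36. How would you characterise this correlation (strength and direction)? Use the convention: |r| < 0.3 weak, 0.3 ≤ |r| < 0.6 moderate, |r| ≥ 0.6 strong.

moderate positive

r = 0.36 > 0 so the relationship is positive.
|r| = 0.36, which falls in the moderate range.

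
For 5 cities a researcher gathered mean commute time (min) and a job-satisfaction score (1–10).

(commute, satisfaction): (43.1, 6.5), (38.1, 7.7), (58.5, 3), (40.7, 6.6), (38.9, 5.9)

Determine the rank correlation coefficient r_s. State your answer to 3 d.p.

-0.700

Rank commute: 4, 1, 5, 3, 2
Rank satisfaction: 3, 5, 1, 4, 2
d = rank(commute) − rank(satisfaction): 1, -4, 4, -1, 0; Σd² = 34
ρ = 1 − 6Σd² / [n(n²−1)] = 1 − 6×34 / (5×24) = 1 − 204/120 ≈ -0.700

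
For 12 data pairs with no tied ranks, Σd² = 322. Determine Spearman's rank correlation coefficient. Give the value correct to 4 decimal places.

ρ = 1 − 6Σd² / [n(n²−1)] = 1 − 6×322 / (12×143)
  = 1 − 1932/1716 = 1 − 1.12587 ≈ -0.1259

-0.1259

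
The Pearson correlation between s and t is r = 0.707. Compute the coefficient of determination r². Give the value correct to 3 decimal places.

r² = (0.707)² = 0.500

0.500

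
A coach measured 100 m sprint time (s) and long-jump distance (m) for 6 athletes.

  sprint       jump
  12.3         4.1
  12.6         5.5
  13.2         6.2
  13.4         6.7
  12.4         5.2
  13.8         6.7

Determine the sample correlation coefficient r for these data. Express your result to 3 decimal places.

n = 6, Σx = 77.7, Σy = 34.4, Σx² = 1008.05, Σy² = 202.32, Σxy = 448.29
nΣxy − ΣxΣy = 2689.74 − 2672.88 = 16.86
nΣx² − (Σx)² = 6048.3 − 6037.29 = 11.01; nΣy² − (Σy)² = 1213.92 − 1183.36 = 30.56
r = 16.86 / √(11.01 × 30.56) = 16.86 / 18.3430 ≈ 0.919

0.919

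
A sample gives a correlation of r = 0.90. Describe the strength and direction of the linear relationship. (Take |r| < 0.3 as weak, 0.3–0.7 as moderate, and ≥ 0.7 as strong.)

r = 0.90 > 0 so the relationship is positive.
|r| = 0.90, which falls in the strong range.

strong positive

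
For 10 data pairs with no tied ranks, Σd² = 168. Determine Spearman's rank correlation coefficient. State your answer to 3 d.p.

ρ = 1 − 6Σd² / [n(n²−1)] = 1 − 6×168 / (10×99)
  = 1 − 1008/990 = 1 − 1.0182 ≈ -0.018

-0.018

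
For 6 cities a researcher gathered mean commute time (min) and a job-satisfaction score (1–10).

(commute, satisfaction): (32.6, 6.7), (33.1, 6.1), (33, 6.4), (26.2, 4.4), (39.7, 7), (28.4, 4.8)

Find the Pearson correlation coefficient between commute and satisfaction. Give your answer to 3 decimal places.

0.907

n = 6, Σx = 193, Σy = 35.4, Σx² = 6316.46, Σy² = 214.46, Σxy = 1161.03
nΣxy − ΣxΣy = 6966.18 − 6832.2 = 133.98
nΣx² − (Σx)² = 37898.76 − 37249 = 649.76; nΣy² − (Σy)² = 1286.76 − 1253.16 = 33.6
r = 133.98 / √(649.76 × 33.6) = 133.98 / 147.7563 ≈ 0.907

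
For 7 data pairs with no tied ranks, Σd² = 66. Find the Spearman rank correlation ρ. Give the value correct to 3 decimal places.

-0.179

ρ = 1 − 6Σd² / [n(n²−1)] = 1 − 6×66 / (7×48)
  = 1 − 396/336 = 1 − 1.1786 ≈ -0.179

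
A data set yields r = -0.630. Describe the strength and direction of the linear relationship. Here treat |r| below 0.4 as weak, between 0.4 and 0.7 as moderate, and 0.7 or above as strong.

moderate negative

r = -0.630 < 0 so the relationship is negative.
|r| = 0.630, which falls in the moderate range.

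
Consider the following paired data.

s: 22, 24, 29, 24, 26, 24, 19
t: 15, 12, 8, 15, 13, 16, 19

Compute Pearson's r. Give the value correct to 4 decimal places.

-0.9130

n = 7, Σs = 168, Σt = 98, Σs² = 4090, Σt² = 1444, Σst = 2293
nΣst − ΣsΣt = 16051 − 16464 = -413
nΣs² − (Σs)² = 28630 − 28224 = 406; nΣt² − (Σt)² = 10108 − 9604 = 504
r = -413 / √(406 × 504) = -413 / 452.3538 ≈ -0.9130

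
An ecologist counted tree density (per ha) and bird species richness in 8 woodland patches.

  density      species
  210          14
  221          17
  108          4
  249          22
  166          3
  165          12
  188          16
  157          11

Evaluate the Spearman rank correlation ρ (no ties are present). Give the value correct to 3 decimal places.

0.833

Rank density: 6, 7, 1, 8, 4, 3, 5, 2
Rank species: 5, 7, 2, 8, 1, 4, 6, 3
d = rank(density) − rank(species): 1, 0, -1, 0, 3, -1, -1, -1; Σd² = 14
ρ = 1 − 6Σd² / [n(n²−1)] = 1 − 6×14 / (8×63) = 1 − 84/504 ≈ 0.833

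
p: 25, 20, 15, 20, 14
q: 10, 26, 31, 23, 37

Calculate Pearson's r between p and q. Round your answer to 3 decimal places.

n = 5, Σp = 94, Σq = 127, Σp² = 1846, Σq² = 3635, Σpq = 2213
nΣpq − ΣpΣq = 11065 − 11938 = -873
nΣp² − (Σp)² = 9230 − 8836 = 394; nΣq² − (Σq)² = 18175 − 16129 = 2046
r = -873 / √(394 × 2046) = -873 / 897.8441 ≈ -0.972

-0.972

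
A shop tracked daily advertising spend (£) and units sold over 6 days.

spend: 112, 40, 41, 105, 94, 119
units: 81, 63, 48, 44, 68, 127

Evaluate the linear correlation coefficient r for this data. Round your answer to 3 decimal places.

0.554

n = 6, Σx = 511, Σy = 431, Σx² = 49847, Σy² = 35523, Σxy = 39685
nΣxy − ΣxΣy = 238110 − 220241 = 17869
nΣx² − (Σx)² = 299082 − 261121 = 37961; nΣy² − (Σy)² = 213138 − 185761 = 27377
r = 17869 / √(37961 × 27377) = 17869 / 32237.5293 ≈ 0.554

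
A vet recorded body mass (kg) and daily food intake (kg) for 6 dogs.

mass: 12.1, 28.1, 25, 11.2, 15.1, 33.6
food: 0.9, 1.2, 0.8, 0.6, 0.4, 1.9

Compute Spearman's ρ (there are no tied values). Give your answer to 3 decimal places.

Rank mass: 2, 5, 4, 1, 3, 6
Rank food: 4, 5, 3, 2, 1, 6
d = rank(mass) − rank(food): -2, 0, 1, -1, 2, 0; Σd² = 10
ρ = 1 − 6Σd² / [n(n²−1)] = 1 − 6×10 / (6×35) = 1 − 60/210 ≈ 0.714

0.714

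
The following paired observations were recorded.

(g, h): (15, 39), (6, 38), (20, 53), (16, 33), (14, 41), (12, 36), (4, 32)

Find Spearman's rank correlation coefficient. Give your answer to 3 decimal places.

Rank g: 5, 2, 7, 6, 4, 3, 1
Rank h: 5, 4, 7, 2, 6, 3, 1
d = rank(g) − rank(h): 0, -2, 0, 4, -2, 0, 0; Σd² = 24
ρ = 1 − 6Σd² / [n(n²−1)] = 1 − 6×24 / (7×48) = 1 − 144/336 ≈ 0.571

0.571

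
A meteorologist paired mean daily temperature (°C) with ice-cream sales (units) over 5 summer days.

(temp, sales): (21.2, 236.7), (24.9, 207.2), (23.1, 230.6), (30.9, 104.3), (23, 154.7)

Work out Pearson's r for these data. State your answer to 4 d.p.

-0.8274

n = 5, Σx = 123.1, Σy = 933.5, Σx² = 3086.87, Σy² = 186945.67, Σxy = 22285.15
nΣxy − ΣxΣy = 111425.75 − 114913.85 = -3488.1
nΣx² − (Σx)² = 15434.35 − 15153.61 = 280.74; nΣy² − (Σy)² = 934728.35 − 871422.25 = 63306.1
r = -3488.1 / √(280.74 × 63306.1) = -3488.1 / 4215.7508 ≈ -0.8274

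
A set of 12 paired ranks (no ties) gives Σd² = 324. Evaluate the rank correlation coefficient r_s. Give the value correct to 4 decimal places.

-0.1329

ρ = 1 − 6Σd² / [n(n²−1)] = 1 − 6×324 / (12×143)
  = 1 − 1944/1716 = 1 − 1.13287 ≈ -0.1329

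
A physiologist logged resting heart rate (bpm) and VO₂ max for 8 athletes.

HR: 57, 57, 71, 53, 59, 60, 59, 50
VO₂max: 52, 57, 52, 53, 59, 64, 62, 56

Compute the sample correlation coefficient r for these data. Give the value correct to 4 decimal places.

-0.0548

n = 8, Σx = 466, Σy = 455, Σx² = 27410, Σy² = 26023, Σxy = 26493
nΣxy − ΣxΣy = 211944 − 212030 = -86
nΣx² − (Σx)² = 219280 − 217156 = 2124; nΣy² − (Σy)² = 208184 − 207025 = 1159
r = -86 / √(2124 × 1159) = -86 / 1568.9857 ≈ -0.0548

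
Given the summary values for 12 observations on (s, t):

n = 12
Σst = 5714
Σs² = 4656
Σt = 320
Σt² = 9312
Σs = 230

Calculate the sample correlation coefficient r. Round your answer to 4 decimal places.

-0.9549

r = (nΣst − ΣsΣt) / √[(nΣs² − (Σs)²)(nΣt² − (Σt)²)]
Numerator: 12×5714 − 230×320 = -5032
Denominator: √[(55872 − 52900)(111744 − 102400)] = √[2972 × 9344] = 5269.7598
r = -5032 / 5269.7598 ≈ -0.9549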